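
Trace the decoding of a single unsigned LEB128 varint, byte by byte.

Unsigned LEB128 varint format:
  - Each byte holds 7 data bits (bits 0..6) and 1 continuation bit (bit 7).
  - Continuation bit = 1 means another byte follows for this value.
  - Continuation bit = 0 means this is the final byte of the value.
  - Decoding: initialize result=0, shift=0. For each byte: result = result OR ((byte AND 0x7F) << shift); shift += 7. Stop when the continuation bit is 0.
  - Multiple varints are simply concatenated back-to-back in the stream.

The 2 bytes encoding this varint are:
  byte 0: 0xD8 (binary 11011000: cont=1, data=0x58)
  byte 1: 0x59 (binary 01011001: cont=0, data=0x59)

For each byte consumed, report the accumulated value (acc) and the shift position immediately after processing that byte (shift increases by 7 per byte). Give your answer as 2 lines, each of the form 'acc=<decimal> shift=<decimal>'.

Answer: acc=88 shift=7
acc=11480 shift=14

Derivation:
byte 0=0xD8: payload=0x58=88, contrib = 88<<0 = 88; acc -> 88, shift -> 7
byte 1=0x59: payload=0x59=89, contrib = 89<<7 = 11392; acc -> 11480, shift -> 14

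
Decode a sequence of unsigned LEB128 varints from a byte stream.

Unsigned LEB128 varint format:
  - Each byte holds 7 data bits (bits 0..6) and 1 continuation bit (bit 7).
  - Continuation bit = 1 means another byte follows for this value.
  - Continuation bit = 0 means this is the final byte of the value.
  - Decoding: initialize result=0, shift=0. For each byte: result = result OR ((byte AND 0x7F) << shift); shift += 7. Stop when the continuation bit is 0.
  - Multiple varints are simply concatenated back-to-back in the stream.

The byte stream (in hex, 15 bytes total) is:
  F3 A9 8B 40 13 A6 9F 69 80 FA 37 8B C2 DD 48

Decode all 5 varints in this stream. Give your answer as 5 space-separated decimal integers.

  byte[0]=0xF3 cont=1 payload=0x73=115: acc |= 115<<0 -> acc=115 shift=7
  byte[1]=0xA9 cont=1 payload=0x29=41: acc |= 41<<7 -> acc=5363 shift=14
  byte[2]=0x8B cont=1 payload=0x0B=11: acc |= 11<<14 -> acc=185587 shift=21
  byte[3]=0x40 cont=0 payload=0x40=64: acc |= 64<<21 -> acc=134403315 shift=28 [end]
Varint 1: bytes[0:4] = F3 A9 8B 40 -> value 134403315 (4 byte(s))
  byte[4]=0x13 cont=0 payload=0x13=19: acc |= 19<<0 -> acc=19 shift=7 [end]
Varint 2: bytes[4:5] = 13 -> value 19 (1 byte(s))
  byte[5]=0xA6 cont=1 payload=0x26=38: acc |= 38<<0 -> acc=38 shift=7
  byte[6]=0x9F cont=1 payload=0x1F=31: acc |= 31<<7 -> acc=4006 shift=14
  byte[7]=0x69 cont=0 payload=0x69=105: acc |= 105<<14 -> acc=1724326 shift=21 [end]
Varint 3: bytes[5:8] = A6 9F 69 -> value 1724326 (3 byte(s))
  byte[8]=0x80 cont=1 payload=0x00=0: acc |= 0<<0 -> acc=0 shift=7
  byte[9]=0xFA cont=1 payload=0x7A=122: acc |= 122<<7 -> acc=15616 shift=14
  byte[10]=0x37 cont=0 payload=0x37=55: acc |= 55<<14 -> acc=916736 shift=21 [end]
Varint 4: bytes[8:11] = 80 FA 37 -> value 916736 (3 byte(s))
  byte[11]=0x8B cont=1 payload=0x0B=11: acc |= 11<<0 -> acc=11 shift=7
  byte[12]=0xC2 cont=1 payload=0x42=66: acc |= 66<<7 -> acc=8459 shift=14
  byte[13]=0xDD cont=1 payload=0x5D=93: acc |= 93<<14 -> acc=1532171 shift=21
  byte[14]=0x48 cont=0 payload=0x48=72: acc |= 72<<21 -> acc=152527115 shift=28 [end]
Varint 5: bytes[11:15] = 8B C2 DD 48 -> value 152527115 (4 byte(s))

Answer: 134403315 19 1724326 916736 152527115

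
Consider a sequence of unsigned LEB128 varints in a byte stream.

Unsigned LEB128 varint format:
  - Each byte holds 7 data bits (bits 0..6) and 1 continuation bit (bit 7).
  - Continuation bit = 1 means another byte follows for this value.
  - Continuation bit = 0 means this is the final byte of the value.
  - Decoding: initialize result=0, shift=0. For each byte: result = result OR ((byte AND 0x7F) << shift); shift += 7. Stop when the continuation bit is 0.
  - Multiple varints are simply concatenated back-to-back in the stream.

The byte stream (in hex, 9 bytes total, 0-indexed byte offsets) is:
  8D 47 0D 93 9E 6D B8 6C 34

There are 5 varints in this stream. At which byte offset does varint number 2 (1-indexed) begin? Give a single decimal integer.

  byte[0]=0x8D cont=1 payload=0x0D=13: acc |= 13<<0 -> acc=13 shift=7
  byte[1]=0x47 cont=0 payload=0x47=71: acc |= 71<<7 -> acc=9101 shift=14 [end]
Varint 1: bytes[0:2] = 8D 47 -> value 9101 (2 byte(s))
  byte[2]=0x0D cont=0 payload=0x0D=13: acc |= 13<<0 -> acc=13 shift=7 [end]
Varint 2: bytes[2:3] = 0D -> value 13 (1 byte(s))
  byte[3]=0x93 cont=1 payload=0x13=19: acc |= 19<<0 -> acc=19 shift=7
  byte[4]=0x9E cont=1 payload=0x1E=30: acc |= 30<<7 -> acc=3859 shift=14
  byte[5]=0x6D cont=0 payload=0x6D=109: acc |= 109<<14 -> acc=1789715 shift=21 [end]
Varint 3: bytes[3:6] = 93 9E 6D -> value 1789715 (3 byte(s))
  byte[6]=0xB8 cont=1 payload=0x38=56: acc |= 56<<0 -> acc=56 shift=7
  byte[7]=0x6C cont=0 payload=0x6C=108: acc |= 108<<7 -> acc=13880 shift=14 [end]
Varint 4: bytes[6:8] = B8 6C -> value 13880 (2 byte(s))
  byte[8]=0x34 cont=0 payload=0x34=52: acc |= 52<<0 -> acc=52 shift=7 [end]
Varint 5: bytes[8:9] = 34 -> value 52 (1 byte(s))

Answer: 2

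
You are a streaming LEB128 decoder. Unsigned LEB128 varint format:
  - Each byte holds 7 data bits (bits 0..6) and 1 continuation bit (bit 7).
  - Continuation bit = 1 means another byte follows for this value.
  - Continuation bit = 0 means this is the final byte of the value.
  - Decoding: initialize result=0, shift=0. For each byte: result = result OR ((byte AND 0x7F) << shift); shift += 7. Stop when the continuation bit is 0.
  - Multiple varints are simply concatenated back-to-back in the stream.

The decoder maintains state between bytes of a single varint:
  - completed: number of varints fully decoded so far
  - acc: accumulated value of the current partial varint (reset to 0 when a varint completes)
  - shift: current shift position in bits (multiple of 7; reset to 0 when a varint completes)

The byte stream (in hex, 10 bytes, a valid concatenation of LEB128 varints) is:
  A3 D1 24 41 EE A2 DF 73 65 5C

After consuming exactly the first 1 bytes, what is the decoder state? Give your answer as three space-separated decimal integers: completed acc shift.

Answer: 0 35 7

Derivation:
byte[0]=0xA3 cont=1 payload=0x23: acc |= 35<<0 -> completed=0 acc=35 shift=7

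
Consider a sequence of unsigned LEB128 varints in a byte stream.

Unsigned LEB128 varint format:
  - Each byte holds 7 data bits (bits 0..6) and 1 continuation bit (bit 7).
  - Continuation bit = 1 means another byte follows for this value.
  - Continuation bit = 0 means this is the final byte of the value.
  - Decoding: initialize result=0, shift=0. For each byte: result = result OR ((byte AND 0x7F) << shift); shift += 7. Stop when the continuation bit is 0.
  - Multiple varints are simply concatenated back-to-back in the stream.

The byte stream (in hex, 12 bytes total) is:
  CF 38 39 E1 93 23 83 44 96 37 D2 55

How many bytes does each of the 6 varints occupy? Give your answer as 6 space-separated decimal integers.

  byte[0]=0xCF cont=1 payload=0x4F=79: acc |= 79<<0 -> acc=79 shift=7
  byte[1]=0x38 cont=0 payload=0x38=56: acc |= 56<<7 -> acc=7247 shift=14 [end]
Varint 1: bytes[0:2] = CF 38 -> value 7247 (2 byte(s))
  byte[2]=0x39 cont=0 payload=0x39=57: acc |= 57<<0 -> acc=57 shift=7 [end]
Varint 2: bytes[2:3] = 39 -> value 57 (1 byte(s))
  byte[3]=0xE1 cont=1 payload=0x61=97: acc |= 97<<0 -> acc=97 shift=7
  byte[4]=0x93 cont=1 payload=0x13=19: acc |= 19<<7 -> acc=2529 shift=14
  byte[5]=0x23 cont=0 payload=0x23=35: acc |= 35<<14 -> acc=575969 shift=21 [end]
Varint 3: bytes[3:6] = E1 93 23 -> value 575969 (3 byte(s))
  byte[6]=0x83 cont=1 payload=0x03=3: acc |= 3<<0 -> acc=3 shift=7
  byte[7]=0x44 cont=0 payload=0x44=68: acc |= 68<<7 -> acc=8707 shift=14 [end]
Varint 4: bytes[6:8] = 83 44 -> value 8707 (2 byte(s))
  byte[8]=0x96 cont=1 payload=0x16=22: acc |= 22<<0 -> acc=22 shift=7
  byte[9]=0x37 cont=0 payload=0x37=55: acc |= 55<<7 -> acc=7062 shift=14 [end]
Varint 5: bytes[8:10] = 96 37 -> value 7062 (2 byte(s))
  byte[10]=0xD2 cont=1 payload=0x52=82: acc |= 82<<0 -> acc=82 shift=7
  byte[11]=0x55 cont=0 payload=0x55=85: acc |= 85<<7 -> acc=10962 shift=14 [end]
Varint 6: bytes[10:12] = D2 55 -> value 10962 (2 byte(s))

Answer: 2 1 3 2 2 2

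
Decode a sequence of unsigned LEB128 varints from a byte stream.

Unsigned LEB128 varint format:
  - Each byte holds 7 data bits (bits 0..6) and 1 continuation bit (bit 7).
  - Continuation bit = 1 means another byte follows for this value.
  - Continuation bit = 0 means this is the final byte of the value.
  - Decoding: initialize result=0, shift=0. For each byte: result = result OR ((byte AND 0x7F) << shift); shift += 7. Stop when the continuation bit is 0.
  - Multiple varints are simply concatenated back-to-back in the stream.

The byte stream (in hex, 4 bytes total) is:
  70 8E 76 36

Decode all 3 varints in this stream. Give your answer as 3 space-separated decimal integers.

Answer: 112 15118 54

Derivation:
  byte[0]=0x70 cont=0 payload=0x70=112: acc |= 112<<0 -> acc=112 shift=7 [end]
Varint 1: bytes[0:1] = 70 -> value 112 (1 byte(s))
  byte[1]=0x8E cont=1 payload=0x0E=14: acc |= 14<<0 -> acc=14 shift=7
  byte[2]=0x76 cont=0 payload=0x76=118: acc |= 118<<7 -> acc=15118 shift=14 [end]
Varint 2: bytes[1:3] = 8E 76 -> value 15118 (2 byte(s))
  byte[3]=0x36 cont=0 payload=0x36=54: acc |= 54<<0 -> acc=54 shift=7 [end]
Varint 3: bytes[3:4] = 36 -> value 54 (1 byte(s))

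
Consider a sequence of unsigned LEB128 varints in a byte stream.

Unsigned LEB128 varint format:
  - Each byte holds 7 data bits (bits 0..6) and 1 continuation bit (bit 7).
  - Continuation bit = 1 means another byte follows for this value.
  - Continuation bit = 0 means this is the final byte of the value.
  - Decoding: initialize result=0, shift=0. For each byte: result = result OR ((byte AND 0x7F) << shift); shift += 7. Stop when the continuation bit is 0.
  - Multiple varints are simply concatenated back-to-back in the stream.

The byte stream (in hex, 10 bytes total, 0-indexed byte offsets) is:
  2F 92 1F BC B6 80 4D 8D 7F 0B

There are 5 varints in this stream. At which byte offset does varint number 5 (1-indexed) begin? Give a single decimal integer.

Answer: 9

Derivation:
  byte[0]=0x2F cont=0 payload=0x2F=47: acc |= 47<<0 -> acc=47 shift=7 [end]
Varint 1: bytes[0:1] = 2F -> value 47 (1 byte(s))
  byte[1]=0x92 cont=1 payload=0x12=18: acc |= 18<<0 -> acc=18 shift=7
  byte[2]=0x1F cont=0 payload=0x1F=31: acc |= 31<<7 -> acc=3986 shift=14 [end]
Varint 2: bytes[1:3] = 92 1F -> value 3986 (2 byte(s))
  byte[3]=0xBC cont=1 payload=0x3C=60: acc |= 60<<0 -> acc=60 shift=7
  byte[4]=0xB6 cont=1 payload=0x36=54: acc |= 54<<7 -> acc=6972 shift=14
  byte[5]=0x80 cont=1 payload=0x00=0: acc |= 0<<14 -> acc=6972 shift=21
  byte[6]=0x4D cont=0 payload=0x4D=77: acc |= 77<<21 -> acc=161487676 shift=28 [end]
Varint 3: bytes[3:7] = BC B6 80 4D -> value 161487676 (4 byte(s))
  byte[7]=0x8D cont=1 payload=0x0D=13: acc |= 13<<0 -> acc=13 shift=7
  byte[8]=0x7F cont=0 payload=0x7F=127: acc |= 127<<7 -> acc=16269 shift=14 [end]
Varint 4: bytes[7:9] = 8D 7F -> value 16269 (2 byte(s))
  byte[9]=0x0B cont=0 payload=0x0B=11: acc |= 11<<0 -> acc=11 shift=7 [end]
Varint 5: bytes[9:10] = 0B -> value 11 (1 byte(s))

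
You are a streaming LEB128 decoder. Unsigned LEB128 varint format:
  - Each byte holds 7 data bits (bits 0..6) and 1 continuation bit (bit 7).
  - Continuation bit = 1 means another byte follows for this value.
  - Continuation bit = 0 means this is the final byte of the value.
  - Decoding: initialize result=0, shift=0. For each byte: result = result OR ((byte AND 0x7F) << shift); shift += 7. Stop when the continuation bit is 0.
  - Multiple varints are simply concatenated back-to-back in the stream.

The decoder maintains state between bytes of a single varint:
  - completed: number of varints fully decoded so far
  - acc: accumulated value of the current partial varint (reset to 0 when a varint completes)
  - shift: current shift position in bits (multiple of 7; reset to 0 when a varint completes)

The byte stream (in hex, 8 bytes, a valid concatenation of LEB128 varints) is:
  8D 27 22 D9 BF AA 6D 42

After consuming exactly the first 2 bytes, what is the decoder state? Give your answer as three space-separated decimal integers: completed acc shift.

Answer: 1 0 0

Derivation:
byte[0]=0x8D cont=1 payload=0x0D: acc |= 13<<0 -> completed=0 acc=13 shift=7
byte[1]=0x27 cont=0 payload=0x27: varint #1 complete (value=5005); reset -> completed=1 acc=0 shift=0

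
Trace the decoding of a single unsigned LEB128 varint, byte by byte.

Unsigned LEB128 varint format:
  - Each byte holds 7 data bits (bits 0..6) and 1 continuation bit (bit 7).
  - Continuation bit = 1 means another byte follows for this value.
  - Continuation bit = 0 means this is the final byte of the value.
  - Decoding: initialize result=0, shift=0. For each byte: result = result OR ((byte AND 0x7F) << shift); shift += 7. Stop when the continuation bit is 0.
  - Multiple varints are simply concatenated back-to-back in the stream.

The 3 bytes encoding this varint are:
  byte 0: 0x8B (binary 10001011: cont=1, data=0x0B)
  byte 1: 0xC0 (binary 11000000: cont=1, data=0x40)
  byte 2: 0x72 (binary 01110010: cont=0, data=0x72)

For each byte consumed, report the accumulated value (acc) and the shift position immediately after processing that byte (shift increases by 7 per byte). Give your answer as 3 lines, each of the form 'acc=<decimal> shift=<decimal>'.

byte 0=0x8B: payload=0x0B=11, contrib = 11<<0 = 11; acc -> 11, shift -> 7
byte 1=0xC0: payload=0x40=64, contrib = 64<<7 = 8192; acc -> 8203, shift -> 14
byte 2=0x72: payload=0x72=114, contrib = 114<<14 = 1867776; acc -> 1875979, shift -> 21

Answer: acc=11 shift=7
acc=8203 shift=14
acc=1875979 shift=21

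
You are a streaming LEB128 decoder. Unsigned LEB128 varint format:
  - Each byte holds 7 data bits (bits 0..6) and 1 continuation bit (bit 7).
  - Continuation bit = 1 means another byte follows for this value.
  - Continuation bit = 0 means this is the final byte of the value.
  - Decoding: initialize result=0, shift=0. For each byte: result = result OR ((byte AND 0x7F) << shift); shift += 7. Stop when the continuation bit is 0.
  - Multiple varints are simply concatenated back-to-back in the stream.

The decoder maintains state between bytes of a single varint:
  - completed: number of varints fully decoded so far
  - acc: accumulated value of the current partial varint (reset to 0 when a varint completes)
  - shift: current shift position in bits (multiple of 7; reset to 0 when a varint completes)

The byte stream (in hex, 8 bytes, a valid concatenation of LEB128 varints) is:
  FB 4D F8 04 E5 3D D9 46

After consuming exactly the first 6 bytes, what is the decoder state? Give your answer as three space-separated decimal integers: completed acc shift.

byte[0]=0xFB cont=1 payload=0x7B: acc |= 123<<0 -> completed=0 acc=123 shift=7
byte[1]=0x4D cont=0 payload=0x4D: varint #1 complete (value=9979); reset -> completed=1 acc=0 shift=0
byte[2]=0xF8 cont=1 payload=0x78: acc |= 120<<0 -> completed=1 acc=120 shift=7
byte[3]=0x04 cont=0 payload=0x04: varint #2 complete (value=632); reset -> completed=2 acc=0 shift=0
byte[4]=0xE5 cont=1 payload=0x65: acc |= 101<<0 -> completed=2 acc=101 shift=7
byte[5]=0x3D cont=0 payload=0x3D: varint #3 complete (value=7909); reset -> completed=3 acc=0 shift=0

Answer: 3 0 0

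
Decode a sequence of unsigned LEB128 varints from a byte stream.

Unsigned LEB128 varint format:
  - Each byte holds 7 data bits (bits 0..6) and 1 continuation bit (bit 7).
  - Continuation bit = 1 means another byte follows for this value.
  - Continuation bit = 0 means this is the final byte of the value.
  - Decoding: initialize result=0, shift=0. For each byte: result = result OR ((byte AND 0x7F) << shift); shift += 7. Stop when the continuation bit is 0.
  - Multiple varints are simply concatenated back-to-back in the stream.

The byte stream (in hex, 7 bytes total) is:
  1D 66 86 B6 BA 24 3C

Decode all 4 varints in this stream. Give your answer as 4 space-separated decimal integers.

  byte[0]=0x1D cont=0 payload=0x1D=29: acc |= 29<<0 -> acc=29 shift=7 [end]
Varint 1: bytes[0:1] = 1D -> value 29 (1 byte(s))
  byte[1]=0x66 cont=0 payload=0x66=102: acc |= 102<<0 -> acc=102 shift=7 [end]
Varint 2: bytes[1:2] = 66 -> value 102 (1 byte(s))
  byte[2]=0x86 cont=1 payload=0x06=6: acc |= 6<<0 -> acc=6 shift=7
  byte[3]=0xB6 cont=1 payload=0x36=54: acc |= 54<<7 -> acc=6918 shift=14
  byte[4]=0xBA cont=1 payload=0x3A=58: acc |= 58<<14 -> acc=957190 shift=21
  byte[5]=0x24 cont=0 payload=0x24=36: acc |= 36<<21 -> acc=76454662 shift=28 [end]
Varint 3: bytes[2:6] = 86 B6 BA 24 -> value 76454662 (4 byte(s))
  byte[6]=0x3C cont=0 payload=0x3C=60: acc |= 60<<0 -> acc=60 shift=7 [end]
Varint 4: bytes[6:7] = 3C -> value 60 (1 byte(s))

Answer: 29 102 76454662 60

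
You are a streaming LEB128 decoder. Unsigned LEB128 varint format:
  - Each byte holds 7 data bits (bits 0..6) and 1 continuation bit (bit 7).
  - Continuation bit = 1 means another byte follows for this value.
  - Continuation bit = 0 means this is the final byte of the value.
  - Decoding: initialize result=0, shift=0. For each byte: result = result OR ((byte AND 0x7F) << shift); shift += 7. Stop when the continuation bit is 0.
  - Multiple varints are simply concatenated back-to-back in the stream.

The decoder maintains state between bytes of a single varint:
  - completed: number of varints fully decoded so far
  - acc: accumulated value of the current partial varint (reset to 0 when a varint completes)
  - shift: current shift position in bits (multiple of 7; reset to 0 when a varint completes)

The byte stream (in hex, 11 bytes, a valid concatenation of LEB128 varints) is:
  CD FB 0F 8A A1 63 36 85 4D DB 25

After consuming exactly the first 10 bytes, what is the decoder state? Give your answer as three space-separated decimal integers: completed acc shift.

byte[0]=0xCD cont=1 payload=0x4D: acc |= 77<<0 -> completed=0 acc=77 shift=7
byte[1]=0xFB cont=1 payload=0x7B: acc |= 123<<7 -> completed=0 acc=15821 shift=14
byte[2]=0x0F cont=0 payload=0x0F: varint #1 complete (value=261581); reset -> completed=1 acc=0 shift=0
byte[3]=0x8A cont=1 payload=0x0A: acc |= 10<<0 -> completed=1 acc=10 shift=7
byte[4]=0xA1 cont=1 payload=0x21: acc |= 33<<7 -> completed=1 acc=4234 shift=14
byte[5]=0x63 cont=0 payload=0x63: varint #2 complete (value=1626250); reset -> completed=2 acc=0 shift=0
byte[6]=0x36 cont=0 payload=0x36: varint #3 complete (value=54); reset -> completed=3 acc=0 shift=0
byte[7]=0x85 cont=1 payload=0x05: acc |= 5<<0 -> completed=3 acc=5 shift=7
byte[8]=0x4D cont=0 payload=0x4D: varint #4 complete (value=9861); reset -> completed=4 acc=0 shift=0
byte[9]=0xDB cont=1 payload=0x5B: acc |= 91<<0 -> completed=4 acc=91 shift=7

Answer: 4 91 7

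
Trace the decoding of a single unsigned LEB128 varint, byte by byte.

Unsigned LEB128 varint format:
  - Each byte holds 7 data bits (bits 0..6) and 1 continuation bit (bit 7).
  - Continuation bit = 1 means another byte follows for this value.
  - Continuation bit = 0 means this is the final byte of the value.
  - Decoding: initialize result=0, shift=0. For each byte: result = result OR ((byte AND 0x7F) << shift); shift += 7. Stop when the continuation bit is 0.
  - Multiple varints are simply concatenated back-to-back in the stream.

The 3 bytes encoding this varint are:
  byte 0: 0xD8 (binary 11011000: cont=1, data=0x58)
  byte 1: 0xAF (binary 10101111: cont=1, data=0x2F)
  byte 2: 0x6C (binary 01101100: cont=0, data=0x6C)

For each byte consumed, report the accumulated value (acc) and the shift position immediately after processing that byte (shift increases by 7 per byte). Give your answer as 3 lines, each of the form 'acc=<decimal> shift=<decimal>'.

byte 0=0xD8: payload=0x58=88, contrib = 88<<0 = 88; acc -> 88, shift -> 7
byte 1=0xAF: payload=0x2F=47, contrib = 47<<7 = 6016; acc -> 6104, shift -> 14
byte 2=0x6C: payload=0x6C=108, contrib = 108<<14 = 1769472; acc -> 1775576, shift -> 21

Answer: acc=88 shift=7
acc=6104 shift=14
acc=1775576 shift=21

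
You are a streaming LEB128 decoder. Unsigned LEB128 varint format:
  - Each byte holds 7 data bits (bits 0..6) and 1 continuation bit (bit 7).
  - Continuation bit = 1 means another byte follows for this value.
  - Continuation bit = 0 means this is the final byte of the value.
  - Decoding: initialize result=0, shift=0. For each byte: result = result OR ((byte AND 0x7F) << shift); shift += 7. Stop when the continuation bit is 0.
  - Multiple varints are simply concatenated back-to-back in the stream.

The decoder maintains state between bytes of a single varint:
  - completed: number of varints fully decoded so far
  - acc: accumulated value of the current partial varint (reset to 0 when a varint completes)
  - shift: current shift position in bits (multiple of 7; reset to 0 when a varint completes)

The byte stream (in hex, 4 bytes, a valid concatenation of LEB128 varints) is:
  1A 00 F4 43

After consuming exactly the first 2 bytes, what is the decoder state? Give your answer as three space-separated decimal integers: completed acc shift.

byte[0]=0x1A cont=0 payload=0x1A: varint #1 complete (value=26); reset -> completed=1 acc=0 shift=0
byte[1]=0x00 cont=0 payload=0x00: varint #2 complete (value=0); reset -> completed=2 acc=0 shift=0

Answer: 2 0 0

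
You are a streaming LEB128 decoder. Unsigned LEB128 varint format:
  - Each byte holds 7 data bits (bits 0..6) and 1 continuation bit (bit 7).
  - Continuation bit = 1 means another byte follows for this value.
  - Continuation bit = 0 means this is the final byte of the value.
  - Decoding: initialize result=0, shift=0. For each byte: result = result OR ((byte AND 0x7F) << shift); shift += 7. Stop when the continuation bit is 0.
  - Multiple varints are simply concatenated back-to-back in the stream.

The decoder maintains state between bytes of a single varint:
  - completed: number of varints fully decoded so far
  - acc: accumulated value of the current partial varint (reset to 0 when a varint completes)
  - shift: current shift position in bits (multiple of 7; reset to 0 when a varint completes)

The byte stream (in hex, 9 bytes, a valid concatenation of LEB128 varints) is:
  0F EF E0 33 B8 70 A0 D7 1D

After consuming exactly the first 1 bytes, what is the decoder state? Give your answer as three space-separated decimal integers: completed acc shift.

Answer: 1 0 0

Derivation:
byte[0]=0x0F cont=0 payload=0x0F: varint #1 complete (value=15); reset -> completed=1 acc=0 shift=0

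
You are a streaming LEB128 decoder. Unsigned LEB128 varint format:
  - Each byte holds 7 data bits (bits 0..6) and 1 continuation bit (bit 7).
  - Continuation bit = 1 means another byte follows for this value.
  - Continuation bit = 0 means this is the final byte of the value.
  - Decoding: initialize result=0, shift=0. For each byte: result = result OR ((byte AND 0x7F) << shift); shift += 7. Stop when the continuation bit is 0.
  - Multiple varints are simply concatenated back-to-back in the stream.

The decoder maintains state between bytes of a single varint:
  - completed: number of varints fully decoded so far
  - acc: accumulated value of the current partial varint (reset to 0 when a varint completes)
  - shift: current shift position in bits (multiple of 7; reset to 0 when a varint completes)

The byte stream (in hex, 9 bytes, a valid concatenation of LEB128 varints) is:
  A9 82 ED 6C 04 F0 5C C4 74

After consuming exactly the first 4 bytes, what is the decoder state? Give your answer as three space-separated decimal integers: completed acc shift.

Answer: 1 0 0

Derivation:
byte[0]=0xA9 cont=1 payload=0x29: acc |= 41<<0 -> completed=0 acc=41 shift=7
byte[1]=0x82 cont=1 payload=0x02: acc |= 2<<7 -> completed=0 acc=297 shift=14
byte[2]=0xED cont=1 payload=0x6D: acc |= 109<<14 -> completed=0 acc=1786153 shift=21
byte[3]=0x6C cont=0 payload=0x6C: varint #1 complete (value=228278569); reset -> completed=1 acc=0 shift=0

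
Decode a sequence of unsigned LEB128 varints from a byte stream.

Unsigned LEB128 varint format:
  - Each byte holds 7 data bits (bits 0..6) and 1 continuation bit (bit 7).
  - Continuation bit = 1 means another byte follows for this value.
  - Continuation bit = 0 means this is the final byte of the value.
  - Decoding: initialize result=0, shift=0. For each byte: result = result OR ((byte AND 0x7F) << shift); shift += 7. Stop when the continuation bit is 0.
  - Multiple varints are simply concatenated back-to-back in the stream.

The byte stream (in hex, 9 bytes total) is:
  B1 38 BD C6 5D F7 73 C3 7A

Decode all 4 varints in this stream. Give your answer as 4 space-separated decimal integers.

Answer: 7217 1532733 14839 15683

Derivation:
  byte[0]=0xB1 cont=1 payload=0x31=49: acc |= 49<<0 -> acc=49 shift=7
  byte[1]=0x38 cont=0 payload=0x38=56: acc |= 56<<7 -> acc=7217 shift=14 [end]
Varint 1: bytes[0:2] = B1 38 -> value 7217 (2 byte(s))
  byte[2]=0xBD cont=1 payload=0x3D=61: acc |= 61<<0 -> acc=61 shift=7
  byte[3]=0xC6 cont=1 payload=0x46=70: acc |= 70<<7 -> acc=9021 shift=14
  byte[4]=0x5D cont=0 payload=0x5D=93: acc |= 93<<14 -> acc=1532733 shift=21 [end]
Varint 2: bytes[2:5] = BD C6 5D -> value 1532733 (3 byte(s))
  byte[5]=0xF7 cont=1 payload=0x77=119: acc |= 119<<0 -> acc=119 shift=7
  byte[6]=0x73 cont=0 payload=0x73=115: acc |= 115<<7 -> acc=14839 shift=14 [end]
Varint 3: bytes[5:7] = F7 73 -> value 14839 (2 byte(s))
  byte[7]=0xC3 cont=1 payload=0x43=67: acc |= 67<<0 -> acc=67 shift=7
  byte[8]=0x7A cont=0 payload=0x7A=122: acc |= 122<<7 -> acc=15683 shift=14 [end]
Varint 4: bytes[7:9] = C3 7A -> value 15683 (2 byte(s))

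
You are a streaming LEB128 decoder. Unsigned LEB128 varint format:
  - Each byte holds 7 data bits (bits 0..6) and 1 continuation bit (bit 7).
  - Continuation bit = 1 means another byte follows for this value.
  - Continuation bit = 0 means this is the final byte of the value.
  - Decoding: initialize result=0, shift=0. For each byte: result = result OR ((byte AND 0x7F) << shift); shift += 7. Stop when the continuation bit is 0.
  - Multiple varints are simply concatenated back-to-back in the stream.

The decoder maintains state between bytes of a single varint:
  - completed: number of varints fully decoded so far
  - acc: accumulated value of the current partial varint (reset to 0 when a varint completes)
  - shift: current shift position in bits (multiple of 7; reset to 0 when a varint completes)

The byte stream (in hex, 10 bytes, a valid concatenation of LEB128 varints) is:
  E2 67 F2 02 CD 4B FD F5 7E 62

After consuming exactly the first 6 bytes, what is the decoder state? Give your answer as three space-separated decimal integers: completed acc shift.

Answer: 3 0 0

Derivation:
byte[0]=0xE2 cont=1 payload=0x62: acc |= 98<<0 -> completed=0 acc=98 shift=7
byte[1]=0x67 cont=0 payload=0x67: varint #1 complete (value=13282); reset -> completed=1 acc=0 shift=0
byte[2]=0xF2 cont=1 payload=0x72: acc |= 114<<0 -> completed=1 acc=114 shift=7
byte[3]=0x02 cont=0 payload=0x02: varint #2 complete (value=370); reset -> completed=2 acc=0 shift=0
byte[4]=0xCD cont=1 payload=0x4D: acc |= 77<<0 -> completed=2 acc=77 shift=7
byte[5]=0x4B cont=0 payload=0x4B: varint #3 complete (value=9677); reset -> completed=3 acc=0 shift=0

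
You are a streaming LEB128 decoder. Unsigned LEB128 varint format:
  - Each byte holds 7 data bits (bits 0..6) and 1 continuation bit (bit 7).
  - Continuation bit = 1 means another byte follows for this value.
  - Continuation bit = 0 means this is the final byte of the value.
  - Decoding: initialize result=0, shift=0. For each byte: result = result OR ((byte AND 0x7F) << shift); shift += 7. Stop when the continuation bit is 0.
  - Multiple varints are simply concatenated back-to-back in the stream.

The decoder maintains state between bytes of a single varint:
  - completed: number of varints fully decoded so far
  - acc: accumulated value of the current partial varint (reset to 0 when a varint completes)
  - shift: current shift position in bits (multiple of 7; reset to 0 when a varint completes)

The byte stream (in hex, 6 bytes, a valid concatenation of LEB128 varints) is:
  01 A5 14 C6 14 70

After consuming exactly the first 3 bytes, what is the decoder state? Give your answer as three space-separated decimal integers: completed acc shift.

byte[0]=0x01 cont=0 payload=0x01: varint #1 complete (value=1); reset -> completed=1 acc=0 shift=0
byte[1]=0xA5 cont=1 payload=0x25: acc |= 37<<0 -> completed=1 acc=37 shift=7
byte[2]=0x14 cont=0 payload=0x14: varint #2 complete (value=2597); reset -> completed=2 acc=0 shift=0

Answer: 2 0 0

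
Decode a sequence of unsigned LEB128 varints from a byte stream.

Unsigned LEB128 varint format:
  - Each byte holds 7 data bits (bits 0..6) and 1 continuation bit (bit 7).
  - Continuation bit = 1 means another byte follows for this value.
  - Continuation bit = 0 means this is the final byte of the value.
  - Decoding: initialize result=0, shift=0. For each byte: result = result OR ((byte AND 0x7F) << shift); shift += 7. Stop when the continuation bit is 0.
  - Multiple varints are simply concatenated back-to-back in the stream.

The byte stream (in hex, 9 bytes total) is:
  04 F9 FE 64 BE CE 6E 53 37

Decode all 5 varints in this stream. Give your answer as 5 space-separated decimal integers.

  byte[0]=0x04 cont=0 payload=0x04=4: acc |= 4<<0 -> acc=4 shift=7 [end]
Varint 1: bytes[0:1] = 04 -> value 4 (1 byte(s))
  byte[1]=0xF9 cont=1 payload=0x79=121: acc |= 121<<0 -> acc=121 shift=7
  byte[2]=0xFE cont=1 payload=0x7E=126: acc |= 126<<7 -> acc=16249 shift=14
  byte[3]=0x64 cont=0 payload=0x64=100: acc |= 100<<14 -> acc=1654649 shift=21 [end]
Varint 2: bytes[1:4] = F9 FE 64 -> value 1654649 (3 byte(s))
  byte[4]=0xBE cont=1 payload=0x3E=62: acc |= 62<<0 -> acc=62 shift=7
  byte[5]=0xCE cont=1 payload=0x4E=78: acc |= 78<<7 -> acc=10046 shift=14
  byte[6]=0x6E cont=0 payload=0x6E=110: acc |= 110<<14 -> acc=1812286 shift=21 [end]
Varint 3: bytes[4:7] = BE CE 6E -> value 1812286 (3 byte(s))
  byte[7]=0x53 cont=0 payload=0x53=83: acc |= 83<<0 -> acc=83 shift=7 [end]
Varint 4: bytes[7:8] = 53 -> value 83 (1 byte(s))
  byte[8]=0x37 cont=0 payload=0x37=55: acc |= 55<<0 -> acc=55 shift=7 [end]
Varint 5: bytes[8:9] = 37 -> value 55 (1 byte(s))

Answer: 4 1654649 1812286 83 55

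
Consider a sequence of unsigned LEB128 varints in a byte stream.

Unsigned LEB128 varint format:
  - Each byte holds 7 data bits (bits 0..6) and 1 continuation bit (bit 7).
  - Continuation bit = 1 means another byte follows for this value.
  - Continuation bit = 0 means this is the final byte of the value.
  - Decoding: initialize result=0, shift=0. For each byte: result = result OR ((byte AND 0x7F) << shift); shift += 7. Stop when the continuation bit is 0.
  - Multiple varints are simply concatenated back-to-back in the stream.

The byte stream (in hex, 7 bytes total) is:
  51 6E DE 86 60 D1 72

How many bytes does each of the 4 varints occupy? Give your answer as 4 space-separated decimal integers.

  byte[0]=0x51 cont=0 payload=0x51=81: acc |= 81<<0 -> acc=81 shift=7 [end]
Varint 1: bytes[0:1] = 51 -> value 81 (1 byte(s))
  byte[1]=0x6E cont=0 payload=0x6E=110: acc |= 110<<0 -> acc=110 shift=7 [end]
Varint 2: bytes[1:2] = 6E -> value 110 (1 byte(s))
  byte[2]=0xDE cont=1 payload=0x5E=94: acc |= 94<<0 -> acc=94 shift=7
  byte[3]=0x86 cont=1 payload=0x06=6: acc |= 6<<7 -> acc=862 shift=14
  byte[4]=0x60 cont=0 payload=0x60=96: acc |= 96<<14 -> acc=1573726 shift=21 [end]
Varint 3: bytes[2:5] = DE 86 60 -> value 1573726 (3 byte(s))
  byte[5]=0xD1 cont=1 payload=0x51=81: acc |= 81<<0 -> acc=81 shift=7
  byte[6]=0x72 cont=0 payload=0x72=114: acc |= 114<<7 -> acc=14673 shift=14 [end]
Varint 4: bytes[5:7] = D1 72 -> value 14673 (2 byte(s))

Answer: 1 1 3 2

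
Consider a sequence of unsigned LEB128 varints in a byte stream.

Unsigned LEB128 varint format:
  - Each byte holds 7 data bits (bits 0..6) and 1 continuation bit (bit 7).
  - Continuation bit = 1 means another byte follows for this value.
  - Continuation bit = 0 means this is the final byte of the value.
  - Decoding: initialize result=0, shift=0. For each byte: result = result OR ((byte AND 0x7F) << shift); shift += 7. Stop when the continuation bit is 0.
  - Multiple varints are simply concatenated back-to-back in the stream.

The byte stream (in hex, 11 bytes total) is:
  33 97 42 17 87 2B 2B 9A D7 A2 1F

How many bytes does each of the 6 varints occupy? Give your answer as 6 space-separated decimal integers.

Answer: 1 2 1 2 1 4

Derivation:
  byte[0]=0x33 cont=0 payload=0x33=51: acc |= 51<<0 -> acc=51 shift=7 [end]
Varint 1: bytes[0:1] = 33 -> value 51 (1 byte(s))
  byte[1]=0x97 cont=1 payload=0x17=23: acc |= 23<<0 -> acc=23 shift=7
  byte[2]=0x42 cont=0 payload=0x42=66: acc |= 66<<7 -> acc=8471 shift=14 [end]
Varint 2: bytes[1:3] = 97 42 -> value 8471 (2 byte(s))
  byte[3]=0x17 cont=0 payload=0x17=23: acc |= 23<<0 -> acc=23 shift=7 [end]
Varint 3: bytes[3:4] = 17 -> value 23 (1 byte(s))
  byte[4]=0x87 cont=1 payload=0x07=7: acc |= 7<<0 -> acc=7 shift=7
  byte[5]=0x2B cont=0 payload=0x2B=43: acc |= 43<<7 -> acc=5511 shift=14 [end]
Varint 4: bytes[4:6] = 87 2B -> value 5511 (2 byte(s))
  byte[6]=0x2B cont=0 payload=0x2B=43: acc |= 43<<0 -> acc=43 shift=7 [end]
Varint 5: bytes[6:7] = 2B -> value 43 (1 byte(s))
  byte[7]=0x9A cont=1 payload=0x1A=26: acc |= 26<<0 -> acc=26 shift=7
  byte[8]=0xD7 cont=1 payload=0x57=87: acc |= 87<<7 -> acc=11162 shift=14
  byte[9]=0xA2 cont=1 payload=0x22=34: acc |= 34<<14 -> acc=568218 shift=21
  byte[10]=0x1F cont=0 payload=0x1F=31: acc |= 31<<21 -> acc=65579930 shift=28 [end]
Varint 6: bytes[7:11] = 9A D7 A2 1F -> value 65579930 (4 byte(s))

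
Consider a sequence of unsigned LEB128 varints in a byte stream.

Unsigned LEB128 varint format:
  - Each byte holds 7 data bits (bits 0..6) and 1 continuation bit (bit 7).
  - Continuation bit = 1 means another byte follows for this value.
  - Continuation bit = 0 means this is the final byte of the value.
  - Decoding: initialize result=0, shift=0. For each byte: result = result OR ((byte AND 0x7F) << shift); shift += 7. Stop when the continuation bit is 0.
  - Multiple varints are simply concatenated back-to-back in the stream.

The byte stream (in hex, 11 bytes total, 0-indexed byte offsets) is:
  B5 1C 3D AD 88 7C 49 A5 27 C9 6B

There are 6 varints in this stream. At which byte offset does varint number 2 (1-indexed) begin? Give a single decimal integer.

Answer: 2

Derivation:
  byte[0]=0xB5 cont=1 payload=0x35=53: acc |= 53<<0 -> acc=53 shift=7
  byte[1]=0x1C cont=0 payload=0x1C=28: acc |= 28<<7 -> acc=3637 shift=14 [end]
Varint 1: bytes[0:2] = B5 1C -> value 3637 (2 byte(s))
  byte[2]=0x3D cont=0 payload=0x3D=61: acc |= 61<<0 -> acc=61 shift=7 [end]
Varint 2: bytes[2:3] = 3D -> value 61 (1 byte(s))
  byte[3]=0xAD cont=1 payload=0x2D=45: acc |= 45<<0 -> acc=45 shift=7
  byte[4]=0x88 cont=1 payload=0x08=8: acc |= 8<<7 -> acc=1069 shift=14
  byte[5]=0x7C cont=0 payload=0x7C=124: acc |= 124<<14 -> acc=2032685 shift=21 [end]
Varint 3: bytes[3:6] = AD 88 7C -> value 2032685 (3 byte(s))
  byte[6]=0x49 cont=0 payload=0x49=73: acc |= 73<<0 -> acc=73 shift=7 [end]
Varint 4: bytes[6:7] = 49 -> value 73 (1 byte(s))
  byte[7]=0xA5 cont=1 payload=0x25=37: acc |= 37<<0 -> acc=37 shift=7
  byte[8]=0x27 cont=0 payload=0x27=39: acc |= 39<<7 -> acc=5029 shift=14 [end]
Varint 5: bytes[7:9] = A5 27 -> value 5029 (2 byte(s))
  byte[9]=0xC9 cont=1 payload=0x49=73: acc |= 73<<0 -> acc=73 shift=7
  byte[10]=0x6B cont=0 payload=0x6B=107: acc |= 107<<7 -> acc=13769 shift=14 [end]
Varint 6: bytes[9:11] = C9 6B -> value 13769 (2 byte(s))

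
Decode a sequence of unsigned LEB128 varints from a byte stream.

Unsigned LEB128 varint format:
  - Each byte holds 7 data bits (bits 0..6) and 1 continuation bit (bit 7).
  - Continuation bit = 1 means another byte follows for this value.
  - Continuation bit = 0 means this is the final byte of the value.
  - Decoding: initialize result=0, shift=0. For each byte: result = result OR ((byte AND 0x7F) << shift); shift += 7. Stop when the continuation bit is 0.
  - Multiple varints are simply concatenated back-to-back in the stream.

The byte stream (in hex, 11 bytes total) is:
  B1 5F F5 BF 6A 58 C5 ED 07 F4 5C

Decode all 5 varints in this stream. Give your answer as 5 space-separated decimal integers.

  byte[0]=0xB1 cont=1 payload=0x31=49: acc |= 49<<0 -> acc=49 shift=7
  byte[1]=0x5F cont=0 payload=0x5F=95: acc |= 95<<7 -> acc=12209 shift=14 [end]
Varint 1: bytes[0:2] = B1 5F -> value 12209 (2 byte(s))
  byte[2]=0xF5 cont=1 payload=0x75=117: acc |= 117<<0 -> acc=117 shift=7
  byte[3]=0xBF cont=1 payload=0x3F=63: acc |= 63<<7 -> acc=8181 shift=14
  byte[4]=0x6A cont=0 payload=0x6A=106: acc |= 106<<14 -> acc=1744885 shift=21 [end]
Varint 2: bytes[2:5] = F5 BF 6A -> value 1744885 (3 byte(s))
  byte[5]=0x58 cont=0 payload=0x58=88: acc |= 88<<0 -> acc=88 shift=7 [end]
Varint 3: bytes[5:6] = 58 -> value 88 (1 byte(s))
  byte[6]=0xC5 cont=1 payload=0x45=69: acc |= 69<<0 -> acc=69 shift=7
  byte[7]=0xED cont=1 payload=0x6D=109: acc |= 109<<7 -> acc=14021 shift=14
  byte[8]=0x07 cont=0 payload=0x07=7: acc |= 7<<14 -> acc=128709 shift=21 [end]
Varint 4: bytes[6:9] = C5 ED 07 -> value 128709 (3 byte(s))
  byte[9]=0xF4 cont=1 payload=0x74=116: acc |= 116<<0 -> acc=116 shift=7
  byte[10]=0x5C cont=0 payload=0x5C=92: acc |= 92<<7 -> acc=11892 shift=14 [end]
Varint 5: bytes[9:11] = F4 5C -> value 11892 (2 byte(s))

Answer: 12209 1744885 88 128709 11892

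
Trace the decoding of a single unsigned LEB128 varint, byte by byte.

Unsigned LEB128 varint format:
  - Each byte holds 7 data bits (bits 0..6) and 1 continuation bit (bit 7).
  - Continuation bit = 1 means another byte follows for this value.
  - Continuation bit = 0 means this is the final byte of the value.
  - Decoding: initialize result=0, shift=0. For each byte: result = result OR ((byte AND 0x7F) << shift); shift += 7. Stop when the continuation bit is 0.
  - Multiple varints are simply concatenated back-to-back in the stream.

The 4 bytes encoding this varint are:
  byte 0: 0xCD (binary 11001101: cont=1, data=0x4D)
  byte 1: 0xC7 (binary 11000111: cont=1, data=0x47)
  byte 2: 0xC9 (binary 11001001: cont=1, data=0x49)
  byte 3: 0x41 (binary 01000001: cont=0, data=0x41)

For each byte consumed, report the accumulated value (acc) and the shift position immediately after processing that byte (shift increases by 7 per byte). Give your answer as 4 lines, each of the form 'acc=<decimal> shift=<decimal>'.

byte 0=0xCD: payload=0x4D=77, contrib = 77<<0 = 77; acc -> 77, shift -> 7
byte 1=0xC7: payload=0x47=71, contrib = 71<<7 = 9088; acc -> 9165, shift -> 14
byte 2=0xC9: payload=0x49=73, contrib = 73<<14 = 1196032; acc -> 1205197, shift -> 21
byte 3=0x41: payload=0x41=65, contrib = 65<<21 = 136314880; acc -> 137520077, shift -> 28

Answer: acc=77 shift=7
acc=9165 shift=14
acc=1205197 shift=21
acc=137520077 shift=28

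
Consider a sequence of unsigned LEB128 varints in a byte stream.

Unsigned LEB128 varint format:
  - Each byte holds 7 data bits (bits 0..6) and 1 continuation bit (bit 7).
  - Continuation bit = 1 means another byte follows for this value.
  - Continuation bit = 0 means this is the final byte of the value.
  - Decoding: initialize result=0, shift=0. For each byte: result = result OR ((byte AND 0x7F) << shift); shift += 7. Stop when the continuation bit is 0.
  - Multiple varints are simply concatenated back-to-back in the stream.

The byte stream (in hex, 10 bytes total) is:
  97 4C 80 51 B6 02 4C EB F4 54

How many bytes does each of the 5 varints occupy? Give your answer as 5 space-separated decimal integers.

Answer: 2 2 2 1 3

Derivation:
  byte[0]=0x97 cont=1 payload=0x17=23: acc |= 23<<0 -> acc=23 shift=7
  byte[1]=0x4C cont=0 payload=0x4C=76: acc |= 76<<7 -> acc=9751 shift=14 [end]
Varint 1: bytes[0:2] = 97 4C -> value 9751 (2 byte(s))
  byte[2]=0x80 cont=1 payload=0x00=0: acc |= 0<<0 -> acc=0 shift=7
  byte[3]=0x51 cont=0 payload=0x51=81: acc |= 81<<7 -> acc=10368 shift=14 [end]
Varint 2: bytes[2:4] = 80 51 -> value 10368 (2 byte(s))
  byte[4]=0xB6 cont=1 payload=0x36=54: acc |= 54<<0 -> acc=54 shift=7
  byte[5]=0x02 cont=0 payload=0x02=2: acc |= 2<<7 -> acc=310 shift=14 [end]
Varint 3: bytes[4:6] = B6 02 -> value 310 (2 byte(s))
  byte[6]=0x4C cont=0 payload=0x4C=76: acc |= 76<<0 -> acc=76 shift=7 [end]
Varint 4: bytes[6:7] = 4C -> value 76 (1 byte(s))
  byte[7]=0xEB cont=1 payload=0x6B=107: acc |= 107<<0 -> acc=107 shift=7
  byte[8]=0xF4 cont=1 payload=0x74=116: acc |= 116<<7 -> acc=14955 shift=14
  byte[9]=0x54 cont=0 payload=0x54=84: acc |= 84<<14 -> acc=1391211 shift=21 [end]
Varint 5: bytes[7:10] = EB F4 54 -> value 1391211 (3 byte(s))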